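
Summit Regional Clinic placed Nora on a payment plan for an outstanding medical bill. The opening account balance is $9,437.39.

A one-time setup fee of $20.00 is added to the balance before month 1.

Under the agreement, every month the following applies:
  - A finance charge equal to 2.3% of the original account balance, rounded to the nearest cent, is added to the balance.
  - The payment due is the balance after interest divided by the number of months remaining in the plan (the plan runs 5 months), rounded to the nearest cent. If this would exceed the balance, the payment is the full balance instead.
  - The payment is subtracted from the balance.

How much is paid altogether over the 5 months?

# | Opening | Interest | Payment | End bal
1 | $9,457.39 | $217.06 | $1,934.89 | $7,739.56
2 | $7,739.56 | $217.06 | $1,989.16 | $5,967.46
3 | $5,967.46 | $217.06 | $2,061.51 | $4,123.01
4 | $4,123.01 | $217.06 | $2,170.04 | $2,170.03
5 | $2,170.03 | $217.06 | $2,387.09 | $0.00
Total paid: $10,542.69

$10,542.69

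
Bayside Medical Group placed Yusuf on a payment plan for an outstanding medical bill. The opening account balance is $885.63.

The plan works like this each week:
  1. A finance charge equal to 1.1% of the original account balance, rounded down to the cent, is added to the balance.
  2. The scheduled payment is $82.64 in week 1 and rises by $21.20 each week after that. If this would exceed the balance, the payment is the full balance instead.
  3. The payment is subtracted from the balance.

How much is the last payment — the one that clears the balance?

# | Opening | Interest | Payment | End bal
1 | $885.63 | $9.74 | $82.64 | $812.73
2 | $812.73 | $9.74 | $103.84 | $718.63
3 | $718.63 | $9.74 | $125.04 | $603.33
4 | $603.33 | $9.74 | $146.24 | $466.83
5 | $466.83 | $9.74 | $167.44 | $309.13
6 | $309.13 | $9.74 | $188.64 | $130.23
7 | $130.23 | $9.74 | $139.97 | $0.00

$139.97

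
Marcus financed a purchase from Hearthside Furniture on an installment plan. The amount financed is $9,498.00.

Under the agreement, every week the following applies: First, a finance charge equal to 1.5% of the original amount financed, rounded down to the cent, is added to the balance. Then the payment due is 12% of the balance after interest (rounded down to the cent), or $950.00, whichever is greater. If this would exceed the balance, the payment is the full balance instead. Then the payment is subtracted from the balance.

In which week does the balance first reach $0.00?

# | Opening | Interest | Payment | End bal
1 | $9,498.00 | $142.47 | $1,156.85 | $8,483.62
2 | $8,483.62 | $142.47 | $1,035.13 | $7,590.96
3 | $7,590.96 | $142.47 | $950.00 | $6,783.43
4 | $6,783.43 | $142.47 | $950.00 | $5,975.90
5 | $5,975.90 | $142.47 | $950.00 | $5,168.37
6 | $5,168.37 | $142.47 | $950.00 | $4,360.84
7 | $4,360.84 | $142.47 | $950.00 | $3,553.31
8 | $3,553.31 | $142.47 | $950.00 | $2,745.78
9 | $2,745.78 | $142.47 | $950.00 | $1,938.25
10 | $1,938.25 | $142.47 | $950.00 | $1,130.72
11 | $1,130.72 | $142.47 | $950.00 | $323.19
12 | $323.19 | $142.47 | $465.66 | $0.00
Balance reaches $0.00 in week 12.

12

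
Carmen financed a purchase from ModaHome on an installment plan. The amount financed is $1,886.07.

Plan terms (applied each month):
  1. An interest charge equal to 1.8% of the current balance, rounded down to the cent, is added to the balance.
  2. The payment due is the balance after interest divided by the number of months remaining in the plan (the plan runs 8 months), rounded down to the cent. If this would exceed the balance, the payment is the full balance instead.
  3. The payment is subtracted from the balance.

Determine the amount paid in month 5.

$257.75

# | Opening | Interest | Payment | End bal
1 | $1,886.07 | $33.94 | $240.00 | $1,680.01
2 | $1,680.01 | $30.24 | $244.32 | $1,465.93
3 | $1,465.93 | $26.38 | $248.71 | $1,243.60
4 | $1,243.60 | $22.38 | $253.19 | $1,012.79
5 | $1,012.79 | $18.23 | $257.75 | $773.27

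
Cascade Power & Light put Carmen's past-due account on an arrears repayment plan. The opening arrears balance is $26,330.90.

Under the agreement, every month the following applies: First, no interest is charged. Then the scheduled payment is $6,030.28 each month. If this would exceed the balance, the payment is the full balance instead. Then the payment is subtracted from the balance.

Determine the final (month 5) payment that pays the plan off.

$2,209.78

# | Opening | Payment | End bal
1 | $26,330.90 | $6,030.28 | $20,300.62
2 | $20,300.62 | $6,030.28 | $14,270.34
3 | $14,270.34 | $6,030.28 | $8,240.06
4 | $8,240.06 | $6,030.28 | $2,209.78
5 | $2,209.78 | $2,209.78 | $0.00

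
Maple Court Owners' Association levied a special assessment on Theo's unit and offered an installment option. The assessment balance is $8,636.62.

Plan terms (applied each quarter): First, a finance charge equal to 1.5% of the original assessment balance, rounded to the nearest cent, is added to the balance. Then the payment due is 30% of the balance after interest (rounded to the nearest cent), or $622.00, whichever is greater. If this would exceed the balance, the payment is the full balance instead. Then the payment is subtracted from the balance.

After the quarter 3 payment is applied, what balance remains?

# | Opening | Interest | Payment | End bal
1 | $8,636.62 | $129.55 | $2,629.85 | $6,136.32
2 | $6,136.32 | $129.55 | $1,879.76 | $4,386.11
3 | $4,386.11 | $129.55 | $1,354.70 | $3,160.96

$3,160.96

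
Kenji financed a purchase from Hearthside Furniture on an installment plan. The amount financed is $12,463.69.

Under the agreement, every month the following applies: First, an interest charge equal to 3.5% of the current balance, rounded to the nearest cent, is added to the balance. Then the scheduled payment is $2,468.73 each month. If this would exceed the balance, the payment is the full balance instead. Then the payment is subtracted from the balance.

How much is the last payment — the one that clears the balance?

Month 1: opening $12,463.69; interest $436.23 → $12,899.92; payment $2,468.73; balance $10,431.19
Month 2: opening $10,431.19; interest $365.09 → $10,796.28; payment $2,468.73; balance $8,327.55
Month 3: opening $8,327.55; interest $291.46 → $8,619.01; payment $2,468.73; balance $6,150.28
Month 4: opening $6,150.28; interest $215.26 → $6,365.54; payment $2,468.73; balance $3,896.81
Month 5: opening $3,896.81; interest $136.39 → $4,033.20; payment $2,468.73; balance $1,564.47
Month 6: opening $1,564.47; interest $54.76 → $1,619.23; payment $1,619.23; balance $0.00

$1,619.23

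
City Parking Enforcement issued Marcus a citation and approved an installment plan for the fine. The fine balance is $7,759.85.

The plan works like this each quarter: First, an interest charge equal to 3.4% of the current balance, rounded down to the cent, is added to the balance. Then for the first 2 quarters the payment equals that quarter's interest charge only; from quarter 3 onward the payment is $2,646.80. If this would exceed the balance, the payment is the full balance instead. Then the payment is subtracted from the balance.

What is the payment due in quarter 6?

$377.53

Quarter 1: $7,759.85 +$263.83 interest = $8,023.68; pay $263.83 → $7,759.85
Quarter 2: $7,759.85 +$263.83 interest = $8,023.68; pay $263.83 → $7,759.85
Quarter 3: $7,759.85 +$263.83 interest = $8,023.68; pay $2,646.80 → $5,376.88
Quarter 4: $5,376.88 +$182.81 interest = $5,559.69; pay $2,646.80 → $2,912.89
Quarter 5: $2,912.89 +$99.03 interest = $3,011.92; pay $2,646.80 → $365.12
Quarter 6: $365.12 +$12.41 interest = $377.53; pay $377.53 → $0.00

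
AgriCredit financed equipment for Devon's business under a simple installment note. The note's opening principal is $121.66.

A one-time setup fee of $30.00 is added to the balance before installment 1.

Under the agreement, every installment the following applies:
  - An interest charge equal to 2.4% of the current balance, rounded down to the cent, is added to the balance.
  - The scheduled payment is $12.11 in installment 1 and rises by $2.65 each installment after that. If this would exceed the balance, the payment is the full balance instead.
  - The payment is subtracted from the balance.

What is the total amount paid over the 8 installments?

$171.08

Installment 1: opening $151.66; interest $3.63 → $155.29; payment $12.11; balance $143.18
Installment 2: opening $143.18; interest $3.43 → $146.61; payment $14.76; balance $131.85
Installment 3: opening $131.85; interest $3.16 → $135.01; payment $17.41; balance $117.60
Installment 4: opening $117.60; interest $2.82 → $120.42; payment $20.06; balance $100.36
Installment 5: opening $100.36; interest $2.40 → $102.76; payment $22.71; balance $80.05
Installment 6: opening $80.05; interest $1.92 → $81.97; payment $25.36; balance $56.61
Installment 7: opening $56.61; interest $1.35 → $57.96; payment $28.01; balance $29.95
Installment 8: opening $29.95; interest $0.71 → $30.66; payment $30.66; balance $0.00
Total paid: $171.08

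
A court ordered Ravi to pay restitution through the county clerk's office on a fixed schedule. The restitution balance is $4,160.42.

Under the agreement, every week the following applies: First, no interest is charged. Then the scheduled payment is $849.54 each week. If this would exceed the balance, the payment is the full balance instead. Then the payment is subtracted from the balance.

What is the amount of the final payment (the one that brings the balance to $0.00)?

Week 1: opening $4,160.42; payment $849.54; balance $3,310.88
Week 2: opening $3,310.88; payment $849.54; balance $2,461.34
Week 3: opening $2,461.34; payment $849.54; balance $1,611.80
Week 4: opening $1,611.80; payment $849.54; balance $762.26
Week 5: opening $762.26; payment $762.26; balance $0.00

$762.26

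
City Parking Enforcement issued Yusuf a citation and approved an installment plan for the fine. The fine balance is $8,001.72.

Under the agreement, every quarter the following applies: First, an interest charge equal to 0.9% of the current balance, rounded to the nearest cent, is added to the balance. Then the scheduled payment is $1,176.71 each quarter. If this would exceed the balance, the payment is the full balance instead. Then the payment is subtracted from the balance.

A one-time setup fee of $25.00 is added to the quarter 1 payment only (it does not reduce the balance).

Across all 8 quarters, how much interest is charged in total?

Quarter 1: opening $8,001.72; interest $72.02 → $8,073.74; payment $1,176.71 (+ $25.00 fee); balance $6,897.03
Quarter 2: opening $6,897.03; interest $62.07 → $6,959.10; payment $1,176.71; balance $5,782.39
Quarter 3: opening $5,782.39; interest $52.04 → $5,834.43; payment $1,176.71; balance $4,657.72
Quarter 4: opening $4,657.72; interest $41.92 → $4,699.64; payment $1,176.71; balance $3,522.93
Quarter 5: opening $3,522.93; interest $31.71 → $3,554.64; payment $1,176.71; balance $2,377.93
Quarter 6: opening $2,377.93; interest $21.40 → $2,399.33; payment $1,176.71; balance $1,222.62
Quarter 7: opening $1,222.62; interest $11.00 → $1,233.62; payment $1,176.71; balance $56.91
Quarter 8: opening $56.91; interest $0.51 → $57.42; payment $57.42; balance $0.00
Total interest: $72.02 + $62.07 + $52.04 + $41.92 + $31.71 + $21.40 + $11.00 + $0.51 = $292.67

$292.67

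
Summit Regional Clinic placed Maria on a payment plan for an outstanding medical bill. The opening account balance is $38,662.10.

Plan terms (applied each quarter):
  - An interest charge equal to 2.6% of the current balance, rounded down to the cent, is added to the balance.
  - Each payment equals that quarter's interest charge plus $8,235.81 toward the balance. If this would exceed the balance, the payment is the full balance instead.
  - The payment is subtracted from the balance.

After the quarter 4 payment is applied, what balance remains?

$5,718.86

Quarter 1: $38,662.10 +$1,005.21 interest = $39,667.31; pay $9,241.02 → $30,426.29
Quarter 2: $30,426.29 +$791.08 interest = $31,217.37; pay $9,026.89 → $22,190.48
Quarter 3: $22,190.48 +$576.95 interest = $22,767.43; pay $8,812.76 → $13,954.67
Quarter 4: $13,954.67 +$362.82 interest = $14,317.49; pay $8,598.63 → $5,718.86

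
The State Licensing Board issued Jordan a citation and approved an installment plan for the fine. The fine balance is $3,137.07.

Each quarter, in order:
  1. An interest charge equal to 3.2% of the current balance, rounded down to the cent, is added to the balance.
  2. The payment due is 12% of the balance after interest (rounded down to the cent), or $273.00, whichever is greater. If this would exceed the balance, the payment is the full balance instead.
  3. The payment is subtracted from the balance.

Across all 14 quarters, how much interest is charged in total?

$710.90

Quarter 1: opening $3,137.07; interest $100.38 → $3,237.45; payment $388.49; balance $2,848.96
Quarter 2: opening $2,848.96; interest $91.16 → $2,940.12; payment $352.81; balance $2,587.31
Quarter 3: opening $2,587.31; interest $82.79 → $2,670.10; payment $320.41; balance $2,349.69
Quarter 4: opening $2,349.69; interest $75.19 → $2,424.88; payment $290.98; balance $2,133.90
Quarter 5: opening $2,133.90; interest $68.28 → $2,202.18; payment $273.00; balance $1,929.18
Quarter 6: opening $1,929.18; interest $61.73 → $1,990.91; payment $273.00; balance $1,717.91
Quarter 7: opening $1,717.91; interest $54.97 → $1,772.88; payment $273.00; balance $1,499.88
Quarter 8: opening $1,499.88; interest $47.99 → $1,547.87; payment $273.00; balance $1,274.87
Quarter 9: opening $1,274.87; interest $40.79 → $1,315.66; payment $273.00; balance $1,042.66
Quarter 10: opening $1,042.66; interest $33.36 → $1,076.02; payment $273.00; balance $803.02
Quarter 11: opening $803.02; interest $25.69 → $828.71; payment $273.00; balance $555.71
Quarter 12: opening $555.71; interest $17.78 → $573.49; payment $273.00; balance $300.49
Quarter 13: opening $300.49; interest $9.61 → $310.10; payment $273.00; balance $37.10
Quarter 14: opening $37.10; interest $1.18 → $38.28; payment $38.28; balance $0.00
Total interest: $100.38 + $91.16 + $82.79 + $75.19 + $68.28 + $61.73 + $54.97 + $47.99 + $40.79 + $33.36 + $25.69 + $17.78 + $9.61 + $1.18 = $710.90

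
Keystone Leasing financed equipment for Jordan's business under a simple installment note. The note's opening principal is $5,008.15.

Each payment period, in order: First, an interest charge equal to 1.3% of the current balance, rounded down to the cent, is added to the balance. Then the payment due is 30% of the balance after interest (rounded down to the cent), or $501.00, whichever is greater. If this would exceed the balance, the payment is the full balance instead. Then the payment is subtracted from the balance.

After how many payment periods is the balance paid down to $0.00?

Payment period 1: opening $5,008.15; interest $65.10 → $5,073.25; payment $1,521.97; balance $3,551.28
Payment period 2: opening $3,551.28; interest $46.16 → $3,597.44; payment $1,079.23; balance $2,518.21
Payment period 3: opening $2,518.21; interest $32.73 → $2,550.94; payment $765.28; balance $1,785.66
Payment period 4: opening $1,785.66; interest $23.21 → $1,808.87; payment $542.66; balance $1,266.21
Payment period 5: opening $1,266.21; interest $16.46 → $1,282.67; payment $501.00; balance $781.67
Payment period 6: opening $781.67; interest $10.16 → $791.83; payment $501.00; balance $290.83
Payment period 7: opening $290.83; interest $3.78 → $294.61; payment $294.61; balance $0.00
Balance reaches $0.00 in payment period 7.

7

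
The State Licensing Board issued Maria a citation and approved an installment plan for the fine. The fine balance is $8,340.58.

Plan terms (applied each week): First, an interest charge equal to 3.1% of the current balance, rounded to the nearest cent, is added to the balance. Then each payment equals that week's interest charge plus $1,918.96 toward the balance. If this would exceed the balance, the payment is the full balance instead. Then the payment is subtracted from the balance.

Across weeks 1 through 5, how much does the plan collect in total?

$9,038.49

Week 1: $8,340.58 +$258.56 interest = $8,599.14; pay $2,177.52 → $6,421.62
Week 2: $6,421.62 +$199.07 interest = $6,620.69; pay $2,118.03 → $4,502.66
Week 3: $4,502.66 +$139.58 interest = $4,642.24; pay $2,058.54 → $2,583.70
Week 4: $2,583.70 +$80.09 interest = $2,663.79; pay $1,999.05 → $664.74
Week 5: $664.74 +$20.61 interest = $685.35; pay $685.35 → $0.00
Total paid: $9,038.49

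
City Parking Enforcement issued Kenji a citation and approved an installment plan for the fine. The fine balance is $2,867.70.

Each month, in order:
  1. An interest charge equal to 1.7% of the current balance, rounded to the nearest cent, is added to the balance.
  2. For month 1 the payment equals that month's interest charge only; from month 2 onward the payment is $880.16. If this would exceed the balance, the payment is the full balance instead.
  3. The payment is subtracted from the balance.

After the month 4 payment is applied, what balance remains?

$330.83

# | Opening | Interest | Payment | End bal
1 | $2,867.70 | $48.75 | $48.75 | $2,867.70
2 | $2,867.70 | $48.75 | $880.16 | $2,036.29
3 | $2,036.29 | $34.62 | $880.16 | $1,190.75
4 | $1,190.75 | $20.24 | $880.16 | $330.83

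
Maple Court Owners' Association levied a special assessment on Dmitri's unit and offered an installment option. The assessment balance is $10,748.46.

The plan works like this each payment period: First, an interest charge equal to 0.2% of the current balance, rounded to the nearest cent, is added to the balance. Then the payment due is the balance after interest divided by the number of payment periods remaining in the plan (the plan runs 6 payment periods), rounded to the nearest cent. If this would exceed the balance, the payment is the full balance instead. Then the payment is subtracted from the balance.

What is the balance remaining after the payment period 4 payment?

# | Opening | Interest | Payment | End bal
1 | $10,748.46 | $21.50 | $1,794.99 | $8,974.97
2 | $8,974.97 | $17.95 | $1,798.58 | $7,194.34
3 | $7,194.34 | $14.39 | $1,802.18 | $5,406.55
4 | $5,406.55 | $10.81 | $1,805.79 | $3,611.57

$3,611.57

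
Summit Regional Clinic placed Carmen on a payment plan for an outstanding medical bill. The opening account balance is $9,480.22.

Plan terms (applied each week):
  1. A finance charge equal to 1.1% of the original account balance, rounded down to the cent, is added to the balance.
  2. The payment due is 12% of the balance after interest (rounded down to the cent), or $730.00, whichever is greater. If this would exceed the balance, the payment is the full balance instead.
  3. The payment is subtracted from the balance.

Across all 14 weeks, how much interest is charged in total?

Week 1: opening $9,480.22; interest $104.28 → $9,584.50; payment $1,150.14; balance $8,434.36
Week 2: opening $8,434.36; interest $104.28 → $8,538.64; payment $1,024.63; balance $7,514.01
Week 3: opening $7,514.01; interest $104.28 → $7,618.29; payment $914.19; balance $6,704.10
Week 4: opening $6,704.10; interest $104.28 → $6,808.38; payment $817.00; balance $5,991.38
Week 5: opening $5,991.38; interest $104.28 → $6,095.66; payment $731.47; balance $5,364.19
Week 6: opening $5,364.19; interest $104.28 → $5,468.47; payment $730.00; balance $4,738.47
Week 7: opening $4,738.47; interest $104.28 → $4,842.75; payment $730.00; balance $4,112.75
Week 8: opening $4,112.75; interest $104.28 → $4,217.03; payment $730.00; balance $3,487.03
Week 9: opening $3,487.03; interest $104.28 → $3,591.31; payment $730.00; balance $2,861.31
Week 10: opening $2,861.31; interest $104.28 → $2,965.59; payment $730.00; balance $2,235.59
Week 11: opening $2,235.59; interest $104.28 → $2,339.87; payment $730.00; balance $1,609.87
Week 12: opening $1,609.87; interest $104.28 → $1,714.15; payment $730.00; balance $984.15
Week 13: opening $984.15; interest $104.28 → $1,088.43; payment $730.00; balance $358.43
Week 14: opening $358.43; interest $104.28 → $462.71; payment $462.71; balance $0.00
Total interest: $104.28 + $104.28 + $104.28 + $104.28 + $104.28 + $104.28 + $104.28 + $104.28 + $104.28 + $104.28 + $104.28 + $104.28 + $104.28 + $104.28 = $1,459.92

$1,459.92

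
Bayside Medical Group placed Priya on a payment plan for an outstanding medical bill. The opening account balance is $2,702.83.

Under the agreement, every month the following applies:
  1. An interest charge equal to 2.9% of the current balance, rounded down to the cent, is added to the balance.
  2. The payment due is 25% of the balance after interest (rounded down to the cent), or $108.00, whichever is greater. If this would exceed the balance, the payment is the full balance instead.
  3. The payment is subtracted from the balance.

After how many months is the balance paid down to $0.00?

12

# | Opening | Interest | Payment | End bal
1 | $2,702.83 | $78.38 | $695.30 | $2,085.91
2 | $2,085.91 | $60.49 | $536.60 | $1,609.80
3 | $1,609.80 | $46.68 | $414.12 | $1,242.36
4 | $1,242.36 | $36.02 | $319.59 | $958.79
5 | $958.79 | $27.80 | $246.64 | $739.95
6 | $739.95 | $21.45 | $190.35 | $571.05
7 | $571.05 | $16.56 | $146.90 | $440.71
8 | $440.71 | $12.78 | $113.37 | $340.12
9 | $340.12 | $9.86 | $108.00 | $241.98
10 | $241.98 | $7.01 | $108.00 | $140.99
11 | $140.99 | $4.08 | $108.00 | $37.07
12 | $37.07 | $1.07 | $38.14 | $0.00
Balance reaches $0.00 in month 12.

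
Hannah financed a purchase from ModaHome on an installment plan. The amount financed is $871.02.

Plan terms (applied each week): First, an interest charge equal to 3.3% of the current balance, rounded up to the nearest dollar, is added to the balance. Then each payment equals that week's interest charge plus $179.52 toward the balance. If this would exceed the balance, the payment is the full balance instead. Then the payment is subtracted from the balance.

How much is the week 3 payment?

$196.52

# | Opening | Interest | Payment | End bal
1 | $871.02 | $29.00 | $208.52 | $691.50
2 | $691.50 | $23.00 | $202.52 | $511.98
3 | $511.98 | $17.00 | $196.52 | $332.46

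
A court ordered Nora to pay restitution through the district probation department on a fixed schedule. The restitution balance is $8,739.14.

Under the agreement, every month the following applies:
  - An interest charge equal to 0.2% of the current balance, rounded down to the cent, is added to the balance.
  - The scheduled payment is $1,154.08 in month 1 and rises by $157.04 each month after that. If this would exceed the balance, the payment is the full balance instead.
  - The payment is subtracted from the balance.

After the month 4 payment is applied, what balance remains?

$3,235.56

Month 1: $8,739.14 +$17.47 interest = $8,756.61; pay $1,154.08 → $7,602.53
Month 2: $7,602.53 +$15.20 interest = $7,617.73; pay $1,311.12 → $6,306.61
Month 3: $6,306.61 +$12.61 interest = $6,319.22; pay $1,468.16 → $4,851.06
Month 4: $4,851.06 +$9.70 interest = $4,860.76; pay $1,625.20 → $3,235.56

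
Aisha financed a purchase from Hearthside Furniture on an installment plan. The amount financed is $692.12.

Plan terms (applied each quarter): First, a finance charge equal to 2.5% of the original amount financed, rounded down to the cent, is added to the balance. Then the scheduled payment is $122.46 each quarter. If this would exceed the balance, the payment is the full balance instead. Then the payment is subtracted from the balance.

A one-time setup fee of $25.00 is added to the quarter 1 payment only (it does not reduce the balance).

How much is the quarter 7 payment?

$78.46

Quarter 1: opening $692.12; interest $17.30 → $709.42; payment $122.46 (+ $25.00 fee); balance $586.96
Quarter 2: opening $586.96; interest $17.30 → $604.26; payment $122.46; balance $481.80
Quarter 3: opening $481.80; interest $17.30 → $499.10; payment $122.46; balance $376.64
Quarter 4: opening $376.64; interest $17.30 → $393.94; payment $122.46; balance $271.48
Quarter 5: opening $271.48; interest $17.30 → $288.78; payment $122.46; balance $166.32
Quarter 6: opening $166.32; interest $17.30 → $183.62; payment $122.46; balance $61.16
Quarter 7: opening $61.16; interest $17.30 → $78.46; payment $78.46; balance $0.00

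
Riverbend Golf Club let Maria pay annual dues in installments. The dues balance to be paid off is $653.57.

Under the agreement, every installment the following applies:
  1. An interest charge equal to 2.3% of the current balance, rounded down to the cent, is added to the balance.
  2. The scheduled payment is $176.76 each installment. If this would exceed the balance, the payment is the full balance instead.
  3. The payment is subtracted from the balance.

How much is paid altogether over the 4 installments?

# | Opening | Interest | Payment | End bal
1 | $653.57 | $15.03 | $176.76 | $491.84
2 | $491.84 | $11.31 | $176.76 | $326.39
3 | $326.39 | $7.50 | $176.76 | $157.13
4 | $157.13 | $3.61 | $160.74 | $0.00
Total paid: $691.02

$691.02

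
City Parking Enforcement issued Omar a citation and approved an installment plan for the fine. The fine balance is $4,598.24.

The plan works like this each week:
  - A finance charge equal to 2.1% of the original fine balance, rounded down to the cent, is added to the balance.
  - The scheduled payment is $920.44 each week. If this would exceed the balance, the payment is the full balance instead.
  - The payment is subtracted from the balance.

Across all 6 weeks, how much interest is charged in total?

$579.36

Week 1: opening $4,598.24; interest $96.56 → $4,694.80; payment $920.44; balance $3,774.36
Week 2: opening $3,774.36; interest $96.56 → $3,870.92; payment $920.44; balance $2,950.48
Week 3: opening $2,950.48; interest $96.56 → $3,047.04; payment $920.44; balance $2,126.60
Week 4: opening $2,126.60; interest $96.56 → $2,223.16; payment $920.44; balance $1,302.72
Week 5: opening $1,302.72; interest $96.56 → $1,399.28; payment $920.44; balance $478.84
Week 6: opening $478.84; interest $96.56 → $575.40; payment $575.40; balance $0.00
Total interest: $96.56 + $96.56 + $96.56 + $96.56 + $96.56 + $96.56 = $579.36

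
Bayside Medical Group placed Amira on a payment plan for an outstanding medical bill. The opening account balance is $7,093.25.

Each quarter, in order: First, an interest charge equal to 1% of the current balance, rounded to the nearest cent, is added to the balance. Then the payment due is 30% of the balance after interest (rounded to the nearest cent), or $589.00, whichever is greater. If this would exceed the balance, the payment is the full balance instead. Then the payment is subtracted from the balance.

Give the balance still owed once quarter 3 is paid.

Quarter 1: opening $7,093.25; interest $70.93 → $7,164.18; payment $2,149.25; balance $5,014.93
Quarter 2: opening $5,014.93; interest $50.15 → $5,065.08; payment $1,519.52; balance $3,545.56
Quarter 3: opening $3,545.56; interest $35.46 → $3,581.02; payment $1,074.31; balance $2,506.71

$2,506.71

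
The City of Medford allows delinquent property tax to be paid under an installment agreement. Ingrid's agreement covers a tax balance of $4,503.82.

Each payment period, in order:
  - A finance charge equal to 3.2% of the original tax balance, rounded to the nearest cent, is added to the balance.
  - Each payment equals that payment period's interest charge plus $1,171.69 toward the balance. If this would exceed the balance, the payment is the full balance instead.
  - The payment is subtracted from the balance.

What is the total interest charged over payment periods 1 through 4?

$576.48

Payment period 1: opening $4,503.82; interest $144.12 → $4,647.94; payment $1,315.81; balance $3,332.13
Payment period 2: opening $3,332.13; interest $144.12 → $3,476.25; payment $1,315.81; balance $2,160.44
Payment period 3: opening $2,160.44; interest $144.12 → $2,304.56; payment $1,315.81; balance $988.75
Payment period 4: opening $988.75; interest $144.12 → $1,132.87; payment $1,132.87; balance $0.00
Total interest: $144.12 + $144.12 + $144.12 + $144.12 = $576.48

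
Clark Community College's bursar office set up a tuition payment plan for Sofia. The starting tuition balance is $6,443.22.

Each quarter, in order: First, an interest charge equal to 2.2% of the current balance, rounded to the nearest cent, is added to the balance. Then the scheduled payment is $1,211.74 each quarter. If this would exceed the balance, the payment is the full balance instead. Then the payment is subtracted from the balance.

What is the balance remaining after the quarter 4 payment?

Quarter 1: opening $6,443.22; interest $141.75 → $6,584.97; payment $1,211.74; balance $5,373.23
Quarter 2: opening $5,373.23; interest $118.21 → $5,491.44; payment $1,211.74; balance $4,279.70
Quarter 3: opening $4,279.70; interest $94.15 → $4,373.85; payment $1,211.74; balance $3,162.11
Quarter 4: opening $3,162.11; interest $69.57 → $3,231.68; payment $1,211.74; balance $2,019.94

$2,019.94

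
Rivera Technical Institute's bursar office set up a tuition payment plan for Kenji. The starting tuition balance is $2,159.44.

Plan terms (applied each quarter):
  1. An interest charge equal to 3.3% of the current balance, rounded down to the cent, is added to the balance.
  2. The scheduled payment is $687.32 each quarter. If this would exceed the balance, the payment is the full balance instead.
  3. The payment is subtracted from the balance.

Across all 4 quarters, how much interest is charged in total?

Quarter 1: opening $2,159.44; interest $71.26 → $2,230.70; payment $687.32; balance $1,543.38
Quarter 2: opening $1,543.38; interest $50.93 → $1,594.31; payment $687.32; balance $906.99
Quarter 3: opening $906.99; interest $29.93 → $936.92; payment $687.32; balance $249.60
Quarter 4: opening $249.60; interest $8.23 → $257.83; payment $257.83; balance $0.00
Total interest: $71.26 + $50.93 + $29.93 + $8.23 = $160.35

$160.35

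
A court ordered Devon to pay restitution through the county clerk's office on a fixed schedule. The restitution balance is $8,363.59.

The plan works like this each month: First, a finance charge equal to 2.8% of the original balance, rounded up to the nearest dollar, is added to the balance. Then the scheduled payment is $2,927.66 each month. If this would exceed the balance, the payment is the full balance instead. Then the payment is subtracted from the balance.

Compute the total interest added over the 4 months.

$940.00

# | Opening | Interest | Payment | End bal
1 | $8,363.59 | $235.00 | $2,927.66 | $5,670.93
2 | $5,670.93 | $235.00 | $2,927.66 | $2,978.27
3 | $2,978.27 | $235.00 | $2,927.66 | $285.61
4 | $285.61 | $235.00 | $520.61 | $0.00
Total interest: $235.00 + $235.00 + $235.00 + $235.00 = $940.00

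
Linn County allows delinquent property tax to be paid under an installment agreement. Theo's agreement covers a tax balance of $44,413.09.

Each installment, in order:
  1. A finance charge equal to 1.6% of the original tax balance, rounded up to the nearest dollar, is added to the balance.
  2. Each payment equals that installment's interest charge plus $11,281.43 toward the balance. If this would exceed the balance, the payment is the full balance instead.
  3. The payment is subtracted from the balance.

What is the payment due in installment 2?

$11,992.43

Installment 1: $44,413.09 +$711.00 interest = $45,124.09; pay $11,992.43 → $33,131.66
Installment 2: $33,131.66 +$711.00 interest = $33,842.66; pay $11,992.43 → $21,850.23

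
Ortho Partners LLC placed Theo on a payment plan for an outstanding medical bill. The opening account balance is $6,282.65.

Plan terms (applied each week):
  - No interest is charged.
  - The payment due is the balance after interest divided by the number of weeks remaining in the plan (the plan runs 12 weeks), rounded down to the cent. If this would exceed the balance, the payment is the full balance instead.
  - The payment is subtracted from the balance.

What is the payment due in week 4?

# | Opening | Payment | End bal
1 | $6,282.65 | $523.55 | $5,759.10
2 | $5,759.10 | $523.55 | $5,235.55
3 | $5,235.55 | $523.55 | $4,712.00
4 | $4,712.00 | $523.55 | $4,188.45

$523.55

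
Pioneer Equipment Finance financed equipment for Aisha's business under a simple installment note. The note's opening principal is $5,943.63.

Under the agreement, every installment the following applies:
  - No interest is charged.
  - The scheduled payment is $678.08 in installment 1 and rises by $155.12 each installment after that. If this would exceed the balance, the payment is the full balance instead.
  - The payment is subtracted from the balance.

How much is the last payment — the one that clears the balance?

$1,002.03

Installment 1: $5,943.63 − $678.08 → $5,265.55
Installment 2: $5,265.55 − $833.20 → $4,432.35
Installment 3: $4,432.35 − $988.32 → $3,444.03
Installment 4: $3,444.03 − $1,143.44 → $2,300.59
Installment 5: $2,300.59 − $1,298.56 → $1,002.03
Installment 6: $1,002.03 − $1,002.03 → $0.00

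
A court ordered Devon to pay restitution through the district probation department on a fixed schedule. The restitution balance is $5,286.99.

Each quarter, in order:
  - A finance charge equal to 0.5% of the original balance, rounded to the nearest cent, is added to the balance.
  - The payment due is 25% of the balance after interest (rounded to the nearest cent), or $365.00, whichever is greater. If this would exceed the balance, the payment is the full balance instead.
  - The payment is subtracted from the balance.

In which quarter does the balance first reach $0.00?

Quarter 1: $5,286.99 +$26.43 interest = $5,313.42; pay $1,328.36 → $3,985.06
Quarter 2: $3,985.06 +$26.43 interest = $4,011.49; pay $1,002.87 → $3,008.62
Quarter 3: $3,008.62 +$26.43 interest = $3,035.05; pay $758.76 → $2,276.29
Quarter 4: $2,276.29 +$26.43 interest = $2,302.72; pay $575.68 → $1,727.04
Quarter 5: $1,727.04 +$26.43 interest = $1,753.47; pay $438.37 → $1,315.10
Quarter 6: $1,315.10 +$26.43 interest = $1,341.53; pay $365.00 → $976.53
Quarter 7: $976.53 +$26.43 interest = $1,002.96; pay $365.00 → $637.96
Quarter 8: $637.96 +$26.43 interest = $664.39; pay $365.00 → $299.39
Quarter 9: $299.39 +$26.43 interest = $325.82; pay $325.82 → $0.00
Balance reaches $0.00 in quarter 9.

9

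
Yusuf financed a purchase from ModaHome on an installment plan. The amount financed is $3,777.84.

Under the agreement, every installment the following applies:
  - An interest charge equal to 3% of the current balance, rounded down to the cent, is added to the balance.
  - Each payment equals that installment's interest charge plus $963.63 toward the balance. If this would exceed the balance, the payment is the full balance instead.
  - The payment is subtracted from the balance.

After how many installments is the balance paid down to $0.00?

4

# | Opening | Interest | Payment | End bal
1 | $3,777.84 | $113.33 | $1,076.96 | $2,814.21
2 | $2,814.21 | $84.42 | $1,048.05 | $1,850.58
3 | $1,850.58 | $55.51 | $1,019.14 | $886.95
4 | $886.95 | $26.60 | $913.55 | $0.00
Balance reaches $0.00 in installment 4.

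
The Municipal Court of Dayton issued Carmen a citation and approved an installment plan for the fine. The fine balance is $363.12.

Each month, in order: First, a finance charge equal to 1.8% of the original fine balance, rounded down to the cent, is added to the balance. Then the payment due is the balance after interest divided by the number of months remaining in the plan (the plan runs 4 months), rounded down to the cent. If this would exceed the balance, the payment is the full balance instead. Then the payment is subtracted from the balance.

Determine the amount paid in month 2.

$94.59

Month 1: $363.12 +$6.53 interest = $369.65; pay $92.41 → $277.24
Month 2: $277.24 +$6.53 interest = $283.77; pay $94.59 → $189.18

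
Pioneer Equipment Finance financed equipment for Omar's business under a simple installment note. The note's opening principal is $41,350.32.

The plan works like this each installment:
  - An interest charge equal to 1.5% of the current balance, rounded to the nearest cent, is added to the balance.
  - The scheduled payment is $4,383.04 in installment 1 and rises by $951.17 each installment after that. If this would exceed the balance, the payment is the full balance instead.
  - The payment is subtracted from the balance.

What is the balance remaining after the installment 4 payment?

Installment 1: $41,350.32 +$620.25 interest = $41,970.57; pay $4,383.04 → $37,587.53
Installment 2: $37,587.53 +$563.81 interest = $38,151.34; pay $5,334.21 → $32,817.13
Installment 3: $32,817.13 +$492.26 interest = $33,309.39; pay $6,285.38 → $27,024.01
Installment 4: $27,024.01 +$405.36 interest = $27,429.37; pay $7,236.55 → $20,192.82

$20,192.82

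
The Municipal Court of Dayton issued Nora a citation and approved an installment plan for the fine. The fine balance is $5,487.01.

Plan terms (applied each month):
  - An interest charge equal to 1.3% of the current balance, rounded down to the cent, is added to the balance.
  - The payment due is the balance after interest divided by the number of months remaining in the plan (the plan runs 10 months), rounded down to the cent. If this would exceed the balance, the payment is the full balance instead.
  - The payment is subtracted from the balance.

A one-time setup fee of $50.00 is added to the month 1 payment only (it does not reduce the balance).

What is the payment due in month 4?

Month 1: opening $5,487.01; interest $71.33 → $5,558.34; payment $555.83 (+ $50.00 fee); balance $5,002.51
Month 2: opening $5,002.51; interest $65.03 → $5,067.54; payment $563.06; balance $4,504.48
Month 3: opening $4,504.48; interest $58.55 → $4,563.03; payment $570.37; balance $3,992.66
Month 4: opening $3,992.66; interest $51.90 → $4,044.56; payment $577.79; balance $3,466.77

$577.79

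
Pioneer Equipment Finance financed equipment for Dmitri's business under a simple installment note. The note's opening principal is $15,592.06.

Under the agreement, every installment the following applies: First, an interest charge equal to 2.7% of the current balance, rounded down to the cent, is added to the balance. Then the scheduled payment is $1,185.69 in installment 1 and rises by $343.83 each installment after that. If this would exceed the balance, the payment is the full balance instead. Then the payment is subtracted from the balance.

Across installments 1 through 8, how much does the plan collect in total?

Installment 1: $15,592.06 +$420.98 interest = $16,013.04; pay $1,185.69 → $14,827.35
Installment 2: $14,827.35 +$400.33 interest = $15,227.68; pay $1,529.52 → $13,698.16
Installment 3: $13,698.16 +$369.85 interest = $14,068.01; pay $1,873.35 → $12,194.66
Installment 4: $12,194.66 +$329.25 interest = $12,523.91; pay $2,217.18 → $10,306.73
Installment 5: $10,306.73 +$278.28 interest = $10,585.01; pay $2,561.01 → $8,024.00
Installment 6: $8,024.00 +$216.64 interest = $8,240.64; pay $2,904.84 → $5,335.80
Installment 7: $5,335.80 +$144.06 interest = $5,479.86; pay $3,248.67 → $2,231.19
Installment 8: $2,231.19 +$60.24 interest = $2,291.43; pay $2,291.43 → $0.00
Total paid: $17,811.69

$17,811.69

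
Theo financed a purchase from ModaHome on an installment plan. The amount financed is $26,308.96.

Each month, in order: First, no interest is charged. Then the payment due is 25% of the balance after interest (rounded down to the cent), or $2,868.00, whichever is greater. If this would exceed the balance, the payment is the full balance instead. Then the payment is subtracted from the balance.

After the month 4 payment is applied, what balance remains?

Month 1: opening $26,308.96; payment $6,577.24; balance $19,731.72
Month 2: opening $19,731.72; payment $4,932.93; balance $14,798.79
Month 3: opening $14,798.79; payment $3,699.69; balance $11,099.10
Month 4: opening $11,099.10; payment $2,868.00; balance $8,231.10

$8,231.10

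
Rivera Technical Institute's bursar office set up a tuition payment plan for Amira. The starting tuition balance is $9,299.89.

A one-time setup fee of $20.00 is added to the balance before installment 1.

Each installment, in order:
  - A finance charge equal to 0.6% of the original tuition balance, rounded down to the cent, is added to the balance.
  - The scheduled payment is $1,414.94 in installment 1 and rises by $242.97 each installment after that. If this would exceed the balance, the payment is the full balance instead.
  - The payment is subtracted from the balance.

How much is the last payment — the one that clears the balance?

# | Opening | Interest | Payment | End bal
1 | $9,319.89 | $55.79 | $1,414.94 | $7,960.74
2 | $7,960.74 | $55.79 | $1,657.91 | $6,358.62
3 | $6,358.62 | $55.79 | $1,900.88 | $4,513.53
4 | $4,513.53 | $55.79 | $2,143.85 | $2,425.47
5 | $2,425.47 | $55.79 | $2,386.82 | $94.44
6 | $94.44 | $55.79 | $150.23 | $0.00

$150.23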